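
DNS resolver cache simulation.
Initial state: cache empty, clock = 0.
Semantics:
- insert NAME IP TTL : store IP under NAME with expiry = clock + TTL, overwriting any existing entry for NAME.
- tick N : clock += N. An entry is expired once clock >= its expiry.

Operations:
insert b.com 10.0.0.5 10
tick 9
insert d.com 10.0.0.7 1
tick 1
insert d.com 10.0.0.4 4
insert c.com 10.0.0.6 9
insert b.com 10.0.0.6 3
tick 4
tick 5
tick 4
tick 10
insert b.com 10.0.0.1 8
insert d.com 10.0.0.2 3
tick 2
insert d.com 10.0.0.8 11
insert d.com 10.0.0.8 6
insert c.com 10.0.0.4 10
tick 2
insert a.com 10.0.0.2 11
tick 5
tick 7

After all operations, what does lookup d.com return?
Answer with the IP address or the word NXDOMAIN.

Answer: NXDOMAIN

Derivation:
Op 1: insert b.com -> 10.0.0.5 (expiry=0+10=10). clock=0
Op 2: tick 9 -> clock=9.
Op 3: insert d.com -> 10.0.0.7 (expiry=9+1=10). clock=9
Op 4: tick 1 -> clock=10. purged={b.com,d.com}
Op 5: insert d.com -> 10.0.0.4 (expiry=10+4=14). clock=10
Op 6: insert c.com -> 10.0.0.6 (expiry=10+9=19). clock=10
Op 7: insert b.com -> 10.0.0.6 (expiry=10+3=13). clock=10
Op 8: tick 4 -> clock=14. purged={b.com,d.com}
Op 9: tick 5 -> clock=19. purged={c.com}
Op 10: tick 4 -> clock=23.
Op 11: tick 10 -> clock=33.
Op 12: insert b.com -> 10.0.0.1 (expiry=33+8=41). clock=33
Op 13: insert d.com -> 10.0.0.2 (expiry=33+3=36). clock=33
Op 14: tick 2 -> clock=35.
Op 15: insert d.com -> 10.0.0.8 (expiry=35+11=46). clock=35
Op 16: insert d.com -> 10.0.0.8 (expiry=35+6=41). clock=35
Op 17: insert c.com -> 10.0.0.4 (expiry=35+10=45). clock=35
Op 18: tick 2 -> clock=37.
Op 19: insert a.com -> 10.0.0.2 (expiry=37+11=48). clock=37
Op 20: tick 5 -> clock=42. purged={b.com,d.com}
Op 21: tick 7 -> clock=49. purged={a.com,c.com}
lookup d.com: not in cache (expired or never inserted)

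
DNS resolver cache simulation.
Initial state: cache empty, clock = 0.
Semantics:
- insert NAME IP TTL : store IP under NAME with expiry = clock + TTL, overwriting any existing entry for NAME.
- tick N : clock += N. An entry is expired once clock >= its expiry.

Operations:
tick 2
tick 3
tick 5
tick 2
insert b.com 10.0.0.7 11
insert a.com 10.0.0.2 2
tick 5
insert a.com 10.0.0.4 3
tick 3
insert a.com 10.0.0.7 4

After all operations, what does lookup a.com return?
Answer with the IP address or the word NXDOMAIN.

Answer: 10.0.0.7

Derivation:
Op 1: tick 2 -> clock=2.
Op 2: tick 3 -> clock=5.
Op 3: tick 5 -> clock=10.
Op 4: tick 2 -> clock=12.
Op 5: insert b.com -> 10.0.0.7 (expiry=12+11=23). clock=12
Op 6: insert a.com -> 10.0.0.2 (expiry=12+2=14). clock=12
Op 7: tick 5 -> clock=17. purged={a.com}
Op 8: insert a.com -> 10.0.0.4 (expiry=17+3=20). clock=17
Op 9: tick 3 -> clock=20. purged={a.com}
Op 10: insert a.com -> 10.0.0.7 (expiry=20+4=24). clock=20
lookup a.com: present, ip=10.0.0.7 expiry=24 > clock=20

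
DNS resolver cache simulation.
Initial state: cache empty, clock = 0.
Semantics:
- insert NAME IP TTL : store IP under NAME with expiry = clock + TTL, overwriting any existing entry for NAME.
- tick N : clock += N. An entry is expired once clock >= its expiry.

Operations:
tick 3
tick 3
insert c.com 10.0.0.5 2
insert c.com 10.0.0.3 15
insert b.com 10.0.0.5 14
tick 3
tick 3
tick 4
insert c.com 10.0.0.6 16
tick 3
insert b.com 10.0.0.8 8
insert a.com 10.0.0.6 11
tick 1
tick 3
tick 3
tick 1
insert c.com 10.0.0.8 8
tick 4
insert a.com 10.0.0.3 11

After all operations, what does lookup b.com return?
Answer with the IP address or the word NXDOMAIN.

Answer: NXDOMAIN

Derivation:
Op 1: tick 3 -> clock=3.
Op 2: tick 3 -> clock=6.
Op 3: insert c.com -> 10.0.0.5 (expiry=6+2=8). clock=6
Op 4: insert c.com -> 10.0.0.3 (expiry=6+15=21). clock=6
Op 5: insert b.com -> 10.0.0.5 (expiry=6+14=20). clock=6
Op 6: tick 3 -> clock=9.
Op 7: tick 3 -> clock=12.
Op 8: tick 4 -> clock=16.
Op 9: insert c.com -> 10.0.0.6 (expiry=16+16=32). clock=16
Op 10: tick 3 -> clock=19.
Op 11: insert b.com -> 10.0.0.8 (expiry=19+8=27). clock=19
Op 12: insert a.com -> 10.0.0.6 (expiry=19+11=30). clock=19
Op 13: tick 1 -> clock=20.
Op 14: tick 3 -> clock=23.
Op 15: tick 3 -> clock=26.
Op 16: tick 1 -> clock=27. purged={b.com}
Op 17: insert c.com -> 10.0.0.8 (expiry=27+8=35). clock=27
Op 18: tick 4 -> clock=31. purged={a.com}
Op 19: insert a.com -> 10.0.0.3 (expiry=31+11=42). clock=31
lookup b.com: not in cache (expired or never inserted)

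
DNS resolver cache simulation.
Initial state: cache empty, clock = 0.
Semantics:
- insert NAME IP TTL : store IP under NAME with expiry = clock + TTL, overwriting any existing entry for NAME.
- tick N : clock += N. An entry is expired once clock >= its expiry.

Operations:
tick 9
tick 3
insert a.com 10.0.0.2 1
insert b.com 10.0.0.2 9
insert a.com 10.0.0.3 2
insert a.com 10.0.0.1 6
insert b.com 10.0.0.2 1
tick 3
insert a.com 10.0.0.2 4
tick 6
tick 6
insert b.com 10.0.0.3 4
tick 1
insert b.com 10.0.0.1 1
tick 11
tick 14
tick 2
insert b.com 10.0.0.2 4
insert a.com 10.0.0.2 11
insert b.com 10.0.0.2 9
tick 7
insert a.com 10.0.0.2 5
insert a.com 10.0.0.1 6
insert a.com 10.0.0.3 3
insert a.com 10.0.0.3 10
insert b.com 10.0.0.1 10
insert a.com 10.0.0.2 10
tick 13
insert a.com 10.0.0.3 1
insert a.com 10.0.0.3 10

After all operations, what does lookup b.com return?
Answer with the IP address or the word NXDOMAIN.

Answer: NXDOMAIN

Derivation:
Op 1: tick 9 -> clock=9.
Op 2: tick 3 -> clock=12.
Op 3: insert a.com -> 10.0.0.2 (expiry=12+1=13). clock=12
Op 4: insert b.com -> 10.0.0.2 (expiry=12+9=21). clock=12
Op 5: insert a.com -> 10.0.0.3 (expiry=12+2=14). clock=12
Op 6: insert a.com -> 10.0.0.1 (expiry=12+6=18). clock=12
Op 7: insert b.com -> 10.0.0.2 (expiry=12+1=13). clock=12
Op 8: tick 3 -> clock=15. purged={b.com}
Op 9: insert a.com -> 10.0.0.2 (expiry=15+4=19). clock=15
Op 10: tick 6 -> clock=21. purged={a.com}
Op 11: tick 6 -> clock=27.
Op 12: insert b.com -> 10.0.0.3 (expiry=27+4=31). clock=27
Op 13: tick 1 -> clock=28.
Op 14: insert b.com -> 10.0.0.1 (expiry=28+1=29). clock=28
Op 15: tick 11 -> clock=39. purged={b.com}
Op 16: tick 14 -> clock=53.
Op 17: tick 2 -> clock=55.
Op 18: insert b.com -> 10.0.0.2 (expiry=55+4=59). clock=55
Op 19: insert a.com -> 10.0.0.2 (expiry=55+11=66). clock=55
Op 20: insert b.com -> 10.0.0.2 (expiry=55+9=64). clock=55
Op 21: tick 7 -> clock=62.
Op 22: insert a.com -> 10.0.0.2 (expiry=62+5=67). clock=62
Op 23: insert a.com -> 10.0.0.1 (expiry=62+6=68). clock=62
Op 24: insert a.com -> 10.0.0.3 (expiry=62+3=65). clock=62
Op 25: insert a.com -> 10.0.0.3 (expiry=62+10=72). clock=62
Op 26: insert b.com -> 10.0.0.1 (expiry=62+10=72). clock=62
Op 27: insert a.com -> 10.0.0.2 (expiry=62+10=72). clock=62
Op 28: tick 13 -> clock=75. purged={a.com,b.com}
Op 29: insert a.com -> 10.0.0.3 (expiry=75+1=76). clock=75
Op 30: insert a.com -> 10.0.0.3 (expiry=75+10=85). clock=75
lookup b.com: not in cache (expired or never inserted)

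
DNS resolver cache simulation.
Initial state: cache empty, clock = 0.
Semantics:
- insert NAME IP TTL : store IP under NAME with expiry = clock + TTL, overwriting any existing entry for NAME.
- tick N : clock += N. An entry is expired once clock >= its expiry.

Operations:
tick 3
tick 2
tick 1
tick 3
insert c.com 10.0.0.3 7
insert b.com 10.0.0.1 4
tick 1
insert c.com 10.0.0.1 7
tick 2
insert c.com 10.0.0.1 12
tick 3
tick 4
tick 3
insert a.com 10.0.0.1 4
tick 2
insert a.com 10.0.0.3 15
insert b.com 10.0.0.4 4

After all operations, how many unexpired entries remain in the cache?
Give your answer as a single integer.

Answer: 2

Derivation:
Op 1: tick 3 -> clock=3.
Op 2: tick 2 -> clock=5.
Op 3: tick 1 -> clock=6.
Op 4: tick 3 -> clock=9.
Op 5: insert c.com -> 10.0.0.3 (expiry=9+7=16). clock=9
Op 6: insert b.com -> 10.0.0.1 (expiry=9+4=13). clock=9
Op 7: tick 1 -> clock=10.
Op 8: insert c.com -> 10.0.0.1 (expiry=10+7=17). clock=10
Op 9: tick 2 -> clock=12.
Op 10: insert c.com -> 10.0.0.1 (expiry=12+12=24). clock=12
Op 11: tick 3 -> clock=15. purged={b.com}
Op 12: tick 4 -> clock=19.
Op 13: tick 3 -> clock=22.
Op 14: insert a.com -> 10.0.0.1 (expiry=22+4=26). clock=22
Op 15: tick 2 -> clock=24. purged={c.com}
Op 16: insert a.com -> 10.0.0.3 (expiry=24+15=39). clock=24
Op 17: insert b.com -> 10.0.0.4 (expiry=24+4=28). clock=24
Final cache (unexpired): {a.com,b.com} -> size=2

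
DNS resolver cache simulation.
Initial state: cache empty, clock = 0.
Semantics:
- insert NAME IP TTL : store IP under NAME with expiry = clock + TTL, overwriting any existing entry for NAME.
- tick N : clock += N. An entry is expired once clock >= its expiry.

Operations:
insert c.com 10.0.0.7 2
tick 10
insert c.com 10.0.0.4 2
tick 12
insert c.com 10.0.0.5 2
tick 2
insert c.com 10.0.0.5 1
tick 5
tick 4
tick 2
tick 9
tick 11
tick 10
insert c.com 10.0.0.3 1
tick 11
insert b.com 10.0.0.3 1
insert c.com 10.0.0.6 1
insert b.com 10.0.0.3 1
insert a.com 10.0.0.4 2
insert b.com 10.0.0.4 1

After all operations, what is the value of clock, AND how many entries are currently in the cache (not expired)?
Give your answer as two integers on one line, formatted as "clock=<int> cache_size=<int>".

Op 1: insert c.com -> 10.0.0.7 (expiry=0+2=2). clock=0
Op 2: tick 10 -> clock=10. purged={c.com}
Op 3: insert c.com -> 10.0.0.4 (expiry=10+2=12). clock=10
Op 4: tick 12 -> clock=22. purged={c.com}
Op 5: insert c.com -> 10.0.0.5 (expiry=22+2=24). clock=22
Op 6: tick 2 -> clock=24. purged={c.com}
Op 7: insert c.com -> 10.0.0.5 (expiry=24+1=25). clock=24
Op 8: tick 5 -> clock=29. purged={c.com}
Op 9: tick 4 -> clock=33.
Op 10: tick 2 -> clock=35.
Op 11: tick 9 -> clock=44.
Op 12: tick 11 -> clock=55.
Op 13: tick 10 -> clock=65.
Op 14: insert c.com -> 10.0.0.3 (expiry=65+1=66). clock=65
Op 15: tick 11 -> clock=76. purged={c.com}
Op 16: insert b.com -> 10.0.0.3 (expiry=76+1=77). clock=76
Op 17: insert c.com -> 10.0.0.6 (expiry=76+1=77). clock=76
Op 18: insert b.com -> 10.0.0.3 (expiry=76+1=77). clock=76
Op 19: insert a.com -> 10.0.0.4 (expiry=76+2=78). clock=76
Op 20: insert b.com -> 10.0.0.4 (expiry=76+1=77). clock=76
Final clock = 76
Final cache (unexpired): {a.com,b.com,c.com} -> size=3

Answer: clock=76 cache_size=3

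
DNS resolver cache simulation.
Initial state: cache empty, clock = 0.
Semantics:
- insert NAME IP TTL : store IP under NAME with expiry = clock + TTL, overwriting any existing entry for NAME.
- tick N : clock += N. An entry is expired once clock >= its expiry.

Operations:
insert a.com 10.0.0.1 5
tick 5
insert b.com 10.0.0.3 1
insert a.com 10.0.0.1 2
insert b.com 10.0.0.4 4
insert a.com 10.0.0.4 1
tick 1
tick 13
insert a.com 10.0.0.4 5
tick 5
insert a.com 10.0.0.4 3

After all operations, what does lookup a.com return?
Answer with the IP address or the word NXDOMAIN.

Op 1: insert a.com -> 10.0.0.1 (expiry=0+5=5). clock=0
Op 2: tick 5 -> clock=5. purged={a.com}
Op 3: insert b.com -> 10.0.0.3 (expiry=5+1=6). clock=5
Op 4: insert a.com -> 10.0.0.1 (expiry=5+2=7). clock=5
Op 5: insert b.com -> 10.0.0.4 (expiry=5+4=9). clock=5
Op 6: insert a.com -> 10.0.0.4 (expiry=5+1=6). clock=5
Op 7: tick 1 -> clock=6. purged={a.com}
Op 8: tick 13 -> clock=19. purged={b.com}
Op 9: insert a.com -> 10.0.0.4 (expiry=19+5=24). clock=19
Op 10: tick 5 -> clock=24. purged={a.com}
Op 11: insert a.com -> 10.0.0.4 (expiry=24+3=27). clock=24
lookup a.com: present, ip=10.0.0.4 expiry=27 > clock=24

Answer: 10.0.0.4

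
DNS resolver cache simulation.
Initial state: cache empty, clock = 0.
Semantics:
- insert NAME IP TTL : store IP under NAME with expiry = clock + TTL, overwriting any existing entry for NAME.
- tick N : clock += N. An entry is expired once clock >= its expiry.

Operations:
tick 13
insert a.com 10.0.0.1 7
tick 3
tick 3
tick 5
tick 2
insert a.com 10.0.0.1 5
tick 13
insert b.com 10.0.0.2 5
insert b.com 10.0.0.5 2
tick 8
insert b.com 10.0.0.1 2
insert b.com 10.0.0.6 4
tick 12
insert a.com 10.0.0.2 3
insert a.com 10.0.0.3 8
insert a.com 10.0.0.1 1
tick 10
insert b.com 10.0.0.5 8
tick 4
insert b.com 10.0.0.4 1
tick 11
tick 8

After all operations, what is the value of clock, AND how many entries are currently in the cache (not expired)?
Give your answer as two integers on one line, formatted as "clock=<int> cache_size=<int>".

Answer: clock=92 cache_size=0

Derivation:
Op 1: tick 13 -> clock=13.
Op 2: insert a.com -> 10.0.0.1 (expiry=13+7=20). clock=13
Op 3: tick 3 -> clock=16.
Op 4: tick 3 -> clock=19.
Op 5: tick 5 -> clock=24. purged={a.com}
Op 6: tick 2 -> clock=26.
Op 7: insert a.com -> 10.0.0.1 (expiry=26+5=31). clock=26
Op 8: tick 13 -> clock=39. purged={a.com}
Op 9: insert b.com -> 10.0.0.2 (expiry=39+5=44). clock=39
Op 10: insert b.com -> 10.0.0.5 (expiry=39+2=41). clock=39
Op 11: tick 8 -> clock=47. purged={b.com}
Op 12: insert b.com -> 10.0.0.1 (expiry=47+2=49). clock=47
Op 13: insert b.com -> 10.0.0.6 (expiry=47+4=51). clock=47
Op 14: tick 12 -> clock=59. purged={b.com}
Op 15: insert a.com -> 10.0.0.2 (expiry=59+3=62). clock=59
Op 16: insert a.com -> 10.0.0.3 (expiry=59+8=67). clock=59
Op 17: insert a.com -> 10.0.0.1 (expiry=59+1=60). clock=59
Op 18: tick 10 -> clock=69. purged={a.com}
Op 19: insert b.com -> 10.0.0.5 (expiry=69+8=77). clock=69
Op 20: tick 4 -> clock=73.
Op 21: insert b.com -> 10.0.0.4 (expiry=73+1=74). clock=73
Op 22: tick 11 -> clock=84. purged={b.com}
Op 23: tick 8 -> clock=92.
Final clock = 92
Final cache (unexpired): {} -> size=0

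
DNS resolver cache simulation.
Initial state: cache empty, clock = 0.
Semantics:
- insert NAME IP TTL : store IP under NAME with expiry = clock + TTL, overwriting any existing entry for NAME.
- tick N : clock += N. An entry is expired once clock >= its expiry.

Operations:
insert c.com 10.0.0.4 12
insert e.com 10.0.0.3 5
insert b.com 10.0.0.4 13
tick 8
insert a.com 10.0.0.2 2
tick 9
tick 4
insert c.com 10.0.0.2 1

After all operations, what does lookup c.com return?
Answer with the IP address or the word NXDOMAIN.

Op 1: insert c.com -> 10.0.0.4 (expiry=0+12=12). clock=0
Op 2: insert e.com -> 10.0.0.3 (expiry=0+5=5). clock=0
Op 3: insert b.com -> 10.0.0.4 (expiry=0+13=13). clock=0
Op 4: tick 8 -> clock=8. purged={e.com}
Op 5: insert a.com -> 10.0.0.2 (expiry=8+2=10). clock=8
Op 6: tick 9 -> clock=17. purged={a.com,b.com,c.com}
Op 7: tick 4 -> clock=21.
Op 8: insert c.com -> 10.0.0.2 (expiry=21+1=22). clock=21
lookup c.com: present, ip=10.0.0.2 expiry=22 > clock=21

Answer: 10.0.0.2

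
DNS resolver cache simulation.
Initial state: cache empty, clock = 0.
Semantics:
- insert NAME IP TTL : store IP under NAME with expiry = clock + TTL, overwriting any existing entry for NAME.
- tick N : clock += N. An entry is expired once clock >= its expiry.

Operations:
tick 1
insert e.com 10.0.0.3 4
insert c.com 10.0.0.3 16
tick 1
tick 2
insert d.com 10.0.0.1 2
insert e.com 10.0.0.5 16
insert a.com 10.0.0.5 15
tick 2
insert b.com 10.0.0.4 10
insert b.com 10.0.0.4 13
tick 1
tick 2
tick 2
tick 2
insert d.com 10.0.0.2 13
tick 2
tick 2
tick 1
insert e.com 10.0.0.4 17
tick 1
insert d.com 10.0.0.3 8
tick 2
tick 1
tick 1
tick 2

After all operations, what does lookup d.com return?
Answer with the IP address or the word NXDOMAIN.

Op 1: tick 1 -> clock=1.
Op 2: insert e.com -> 10.0.0.3 (expiry=1+4=5). clock=1
Op 3: insert c.com -> 10.0.0.3 (expiry=1+16=17). clock=1
Op 4: tick 1 -> clock=2.
Op 5: tick 2 -> clock=4.
Op 6: insert d.com -> 10.0.0.1 (expiry=4+2=6). clock=4
Op 7: insert e.com -> 10.0.0.5 (expiry=4+16=20). clock=4
Op 8: insert a.com -> 10.0.0.5 (expiry=4+15=19). clock=4
Op 9: tick 2 -> clock=6. purged={d.com}
Op 10: insert b.com -> 10.0.0.4 (expiry=6+10=16). clock=6
Op 11: insert b.com -> 10.0.0.4 (expiry=6+13=19). clock=6
Op 12: tick 1 -> clock=7.
Op 13: tick 2 -> clock=9.
Op 14: tick 2 -> clock=11.
Op 15: tick 2 -> clock=13.
Op 16: insert d.com -> 10.0.0.2 (expiry=13+13=26). clock=13
Op 17: tick 2 -> clock=15.
Op 18: tick 2 -> clock=17. purged={c.com}
Op 19: tick 1 -> clock=18.
Op 20: insert e.com -> 10.0.0.4 (expiry=18+17=35). clock=18
Op 21: tick 1 -> clock=19. purged={a.com,b.com}
Op 22: insert d.com -> 10.0.0.3 (expiry=19+8=27). clock=19
Op 23: tick 2 -> clock=21.
Op 24: tick 1 -> clock=22.
Op 25: tick 1 -> clock=23.
Op 26: tick 2 -> clock=25.
lookup d.com: present, ip=10.0.0.3 expiry=27 > clock=25

Answer: 10.0.0.3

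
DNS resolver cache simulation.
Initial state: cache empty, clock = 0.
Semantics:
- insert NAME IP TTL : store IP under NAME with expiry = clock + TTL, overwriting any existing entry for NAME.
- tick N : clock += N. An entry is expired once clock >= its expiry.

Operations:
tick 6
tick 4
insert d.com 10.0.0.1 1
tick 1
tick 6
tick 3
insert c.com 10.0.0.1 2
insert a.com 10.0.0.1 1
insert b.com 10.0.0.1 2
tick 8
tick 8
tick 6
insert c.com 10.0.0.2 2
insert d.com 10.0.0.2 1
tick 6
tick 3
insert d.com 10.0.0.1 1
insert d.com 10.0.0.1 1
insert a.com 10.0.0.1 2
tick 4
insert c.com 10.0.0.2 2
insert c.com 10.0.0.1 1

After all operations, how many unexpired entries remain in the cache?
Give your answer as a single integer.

Op 1: tick 6 -> clock=6.
Op 2: tick 4 -> clock=10.
Op 3: insert d.com -> 10.0.0.1 (expiry=10+1=11). clock=10
Op 4: tick 1 -> clock=11. purged={d.com}
Op 5: tick 6 -> clock=17.
Op 6: tick 3 -> clock=20.
Op 7: insert c.com -> 10.0.0.1 (expiry=20+2=22). clock=20
Op 8: insert a.com -> 10.0.0.1 (expiry=20+1=21). clock=20
Op 9: insert b.com -> 10.0.0.1 (expiry=20+2=22). clock=20
Op 10: tick 8 -> clock=28. purged={a.com,b.com,c.com}
Op 11: tick 8 -> clock=36.
Op 12: tick 6 -> clock=42.
Op 13: insert c.com -> 10.0.0.2 (expiry=42+2=44). clock=42
Op 14: insert d.com -> 10.0.0.2 (expiry=42+1=43). clock=42
Op 15: tick 6 -> clock=48. purged={c.com,d.com}
Op 16: tick 3 -> clock=51.
Op 17: insert d.com -> 10.0.0.1 (expiry=51+1=52). clock=51
Op 18: insert d.com -> 10.0.0.1 (expiry=51+1=52). clock=51
Op 19: insert a.com -> 10.0.0.1 (expiry=51+2=53). clock=51
Op 20: tick 4 -> clock=55. purged={a.com,d.com}
Op 21: insert c.com -> 10.0.0.2 (expiry=55+2=57). clock=55
Op 22: insert c.com -> 10.0.0.1 (expiry=55+1=56). clock=55
Final cache (unexpired): {c.com} -> size=1

Answer: 1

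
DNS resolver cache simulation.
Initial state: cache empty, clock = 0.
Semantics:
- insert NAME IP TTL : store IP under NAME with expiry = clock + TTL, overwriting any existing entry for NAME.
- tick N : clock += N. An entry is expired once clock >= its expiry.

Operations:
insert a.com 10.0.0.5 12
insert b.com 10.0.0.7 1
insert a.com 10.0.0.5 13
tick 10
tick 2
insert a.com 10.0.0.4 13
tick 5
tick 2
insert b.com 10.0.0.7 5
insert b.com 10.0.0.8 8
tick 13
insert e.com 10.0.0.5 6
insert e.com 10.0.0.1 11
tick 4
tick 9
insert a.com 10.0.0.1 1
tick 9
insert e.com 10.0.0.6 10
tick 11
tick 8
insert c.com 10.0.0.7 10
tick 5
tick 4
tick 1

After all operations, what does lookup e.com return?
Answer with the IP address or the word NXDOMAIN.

Op 1: insert a.com -> 10.0.0.5 (expiry=0+12=12). clock=0
Op 2: insert b.com -> 10.0.0.7 (expiry=0+1=1). clock=0
Op 3: insert a.com -> 10.0.0.5 (expiry=0+13=13). clock=0
Op 4: tick 10 -> clock=10. purged={b.com}
Op 5: tick 2 -> clock=12.
Op 6: insert a.com -> 10.0.0.4 (expiry=12+13=25). clock=12
Op 7: tick 5 -> clock=17.
Op 8: tick 2 -> clock=19.
Op 9: insert b.com -> 10.0.0.7 (expiry=19+5=24). clock=19
Op 10: insert b.com -> 10.0.0.8 (expiry=19+8=27). clock=19
Op 11: tick 13 -> clock=32. purged={a.com,b.com}
Op 12: insert e.com -> 10.0.0.5 (expiry=32+6=38). clock=32
Op 13: insert e.com -> 10.0.0.1 (expiry=32+11=43). clock=32
Op 14: tick 4 -> clock=36.
Op 15: tick 9 -> clock=45. purged={e.com}
Op 16: insert a.com -> 10.0.0.1 (expiry=45+1=46). clock=45
Op 17: tick 9 -> clock=54. purged={a.com}
Op 18: insert e.com -> 10.0.0.6 (expiry=54+10=64). clock=54
Op 19: tick 11 -> clock=65. purged={e.com}
Op 20: tick 8 -> clock=73.
Op 21: insert c.com -> 10.0.0.7 (expiry=73+10=83). clock=73
Op 22: tick 5 -> clock=78.
Op 23: tick 4 -> clock=82.
Op 24: tick 1 -> clock=83. purged={c.com}
lookup e.com: not in cache (expired or never inserted)

Answer: NXDOMAIN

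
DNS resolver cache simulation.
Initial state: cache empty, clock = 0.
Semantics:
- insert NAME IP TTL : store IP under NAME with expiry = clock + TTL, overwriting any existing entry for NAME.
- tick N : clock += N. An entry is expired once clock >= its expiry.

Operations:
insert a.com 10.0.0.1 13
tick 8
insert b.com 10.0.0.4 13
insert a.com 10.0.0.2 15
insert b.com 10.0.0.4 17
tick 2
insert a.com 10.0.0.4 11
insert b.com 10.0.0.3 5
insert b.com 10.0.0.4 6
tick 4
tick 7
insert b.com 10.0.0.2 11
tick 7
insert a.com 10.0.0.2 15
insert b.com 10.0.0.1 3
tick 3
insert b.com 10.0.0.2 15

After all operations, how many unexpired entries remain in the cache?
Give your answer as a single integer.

Answer: 2

Derivation:
Op 1: insert a.com -> 10.0.0.1 (expiry=0+13=13). clock=0
Op 2: tick 8 -> clock=8.
Op 3: insert b.com -> 10.0.0.4 (expiry=8+13=21). clock=8
Op 4: insert a.com -> 10.0.0.2 (expiry=8+15=23). clock=8
Op 5: insert b.com -> 10.0.0.4 (expiry=8+17=25). clock=8
Op 6: tick 2 -> clock=10.
Op 7: insert a.com -> 10.0.0.4 (expiry=10+11=21). clock=10
Op 8: insert b.com -> 10.0.0.3 (expiry=10+5=15). clock=10
Op 9: insert b.com -> 10.0.0.4 (expiry=10+6=16). clock=10
Op 10: tick 4 -> clock=14.
Op 11: tick 7 -> clock=21. purged={a.com,b.com}
Op 12: insert b.com -> 10.0.0.2 (expiry=21+11=32). clock=21
Op 13: tick 7 -> clock=28.
Op 14: insert a.com -> 10.0.0.2 (expiry=28+15=43). clock=28
Op 15: insert b.com -> 10.0.0.1 (expiry=28+3=31). clock=28
Op 16: tick 3 -> clock=31. purged={b.com}
Op 17: insert b.com -> 10.0.0.2 (expiry=31+15=46). clock=31
Final cache (unexpired): {a.com,b.com} -> size=2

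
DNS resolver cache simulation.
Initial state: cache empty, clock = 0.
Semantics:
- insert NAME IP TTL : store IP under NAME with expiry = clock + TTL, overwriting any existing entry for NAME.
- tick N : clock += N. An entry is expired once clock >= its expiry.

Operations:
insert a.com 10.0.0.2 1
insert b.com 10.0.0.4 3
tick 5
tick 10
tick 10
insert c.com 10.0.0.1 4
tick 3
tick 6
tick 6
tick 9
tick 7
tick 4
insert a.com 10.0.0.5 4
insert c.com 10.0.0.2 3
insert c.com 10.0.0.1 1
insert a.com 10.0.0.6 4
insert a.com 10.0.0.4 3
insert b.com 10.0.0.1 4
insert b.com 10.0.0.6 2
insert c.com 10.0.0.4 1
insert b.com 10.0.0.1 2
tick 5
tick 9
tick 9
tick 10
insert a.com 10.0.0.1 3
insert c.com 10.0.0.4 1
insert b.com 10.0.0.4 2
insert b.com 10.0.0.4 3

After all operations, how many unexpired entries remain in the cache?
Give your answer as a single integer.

Answer: 3

Derivation:
Op 1: insert a.com -> 10.0.0.2 (expiry=0+1=1). clock=0
Op 2: insert b.com -> 10.0.0.4 (expiry=0+3=3). clock=0
Op 3: tick 5 -> clock=5. purged={a.com,b.com}
Op 4: tick 10 -> clock=15.
Op 5: tick 10 -> clock=25.
Op 6: insert c.com -> 10.0.0.1 (expiry=25+4=29). clock=25
Op 7: tick 3 -> clock=28.
Op 8: tick 6 -> clock=34. purged={c.com}
Op 9: tick 6 -> clock=40.
Op 10: tick 9 -> clock=49.
Op 11: tick 7 -> clock=56.
Op 12: tick 4 -> clock=60.
Op 13: insert a.com -> 10.0.0.5 (expiry=60+4=64). clock=60
Op 14: insert c.com -> 10.0.0.2 (expiry=60+3=63). clock=60
Op 15: insert c.com -> 10.0.0.1 (expiry=60+1=61). clock=60
Op 16: insert a.com -> 10.0.0.6 (expiry=60+4=64). clock=60
Op 17: insert a.com -> 10.0.0.4 (expiry=60+3=63). clock=60
Op 18: insert b.com -> 10.0.0.1 (expiry=60+4=64). clock=60
Op 19: insert b.com -> 10.0.0.6 (expiry=60+2=62). clock=60
Op 20: insert c.com -> 10.0.0.4 (expiry=60+1=61). clock=60
Op 21: insert b.com -> 10.0.0.1 (expiry=60+2=62). clock=60
Op 22: tick 5 -> clock=65. purged={a.com,b.com,c.com}
Op 23: tick 9 -> clock=74.
Op 24: tick 9 -> clock=83.
Op 25: tick 10 -> clock=93.
Op 26: insert a.com -> 10.0.0.1 (expiry=93+3=96). clock=93
Op 27: insert c.com -> 10.0.0.4 (expiry=93+1=94). clock=93
Op 28: insert b.com -> 10.0.0.4 (expiry=93+2=95). clock=93
Op 29: insert b.com -> 10.0.0.4 (expiry=93+3=96). clock=93
Final cache (unexpired): {a.com,b.com,c.com} -> size=3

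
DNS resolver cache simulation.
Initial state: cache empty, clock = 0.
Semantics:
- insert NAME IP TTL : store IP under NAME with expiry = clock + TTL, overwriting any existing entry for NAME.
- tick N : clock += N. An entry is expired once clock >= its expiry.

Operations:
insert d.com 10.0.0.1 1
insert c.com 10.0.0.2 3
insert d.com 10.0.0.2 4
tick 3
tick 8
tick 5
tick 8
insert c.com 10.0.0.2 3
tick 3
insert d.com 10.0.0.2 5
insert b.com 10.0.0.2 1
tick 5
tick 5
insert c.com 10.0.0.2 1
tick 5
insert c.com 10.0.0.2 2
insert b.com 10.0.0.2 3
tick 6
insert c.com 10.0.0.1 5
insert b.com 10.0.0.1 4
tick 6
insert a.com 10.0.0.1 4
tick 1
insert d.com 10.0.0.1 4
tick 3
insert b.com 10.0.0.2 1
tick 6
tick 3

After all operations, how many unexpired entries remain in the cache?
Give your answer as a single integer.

Answer: 0

Derivation:
Op 1: insert d.com -> 10.0.0.1 (expiry=0+1=1). clock=0
Op 2: insert c.com -> 10.0.0.2 (expiry=0+3=3). clock=0
Op 3: insert d.com -> 10.0.0.2 (expiry=0+4=4). clock=0
Op 4: tick 3 -> clock=3. purged={c.com}
Op 5: tick 8 -> clock=11. purged={d.com}
Op 6: tick 5 -> clock=16.
Op 7: tick 8 -> clock=24.
Op 8: insert c.com -> 10.0.0.2 (expiry=24+3=27). clock=24
Op 9: tick 3 -> clock=27. purged={c.com}
Op 10: insert d.com -> 10.0.0.2 (expiry=27+5=32). clock=27
Op 11: insert b.com -> 10.0.0.2 (expiry=27+1=28). clock=27
Op 12: tick 5 -> clock=32. purged={b.com,d.com}
Op 13: tick 5 -> clock=37.
Op 14: insert c.com -> 10.0.0.2 (expiry=37+1=38). clock=37
Op 15: tick 5 -> clock=42. purged={c.com}
Op 16: insert c.com -> 10.0.0.2 (expiry=42+2=44). clock=42
Op 17: insert b.com -> 10.0.0.2 (expiry=42+3=45). clock=42
Op 18: tick 6 -> clock=48. purged={b.com,c.com}
Op 19: insert c.com -> 10.0.0.1 (expiry=48+5=53). clock=48
Op 20: insert b.com -> 10.0.0.1 (expiry=48+4=52). clock=48
Op 21: tick 6 -> clock=54. purged={b.com,c.com}
Op 22: insert a.com -> 10.0.0.1 (expiry=54+4=58). clock=54
Op 23: tick 1 -> clock=55.
Op 24: insert d.com -> 10.0.0.1 (expiry=55+4=59). clock=55
Op 25: tick 3 -> clock=58. purged={a.com}
Op 26: insert b.com -> 10.0.0.2 (expiry=58+1=59). clock=58
Op 27: tick 6 -> clock=64. purged={b.com,d.com}
Op 28: tick 3 -> clock=67.
Final cache (unexpired): {} -> size=0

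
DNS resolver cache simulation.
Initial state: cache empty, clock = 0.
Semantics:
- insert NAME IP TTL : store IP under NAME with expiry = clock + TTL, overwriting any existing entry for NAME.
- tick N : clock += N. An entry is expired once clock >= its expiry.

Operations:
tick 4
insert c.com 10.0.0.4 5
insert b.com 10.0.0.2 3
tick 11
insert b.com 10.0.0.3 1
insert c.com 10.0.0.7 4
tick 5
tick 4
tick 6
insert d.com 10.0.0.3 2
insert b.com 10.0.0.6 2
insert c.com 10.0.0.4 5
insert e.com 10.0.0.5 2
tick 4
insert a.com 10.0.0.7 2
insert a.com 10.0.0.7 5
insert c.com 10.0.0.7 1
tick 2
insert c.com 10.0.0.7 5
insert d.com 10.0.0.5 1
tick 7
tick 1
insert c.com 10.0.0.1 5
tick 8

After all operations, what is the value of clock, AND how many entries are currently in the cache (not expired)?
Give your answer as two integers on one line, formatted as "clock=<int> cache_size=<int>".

Answer: clock=52 cache_size=0

Derivation:
Op 1: tick 4 -> clock=4.
Op 2: insert c.com -> 10.0.0.4 (expiry=4+5=9). clock=4
Op 3: insert b.com -> 10.0.0.2 (expiry=4+3=7). clock=4
Op 4: tick 11 -> clock=15. purged={b.com,c.com}
Op 5: insert b.com -> 10.0.0.3 (expiry=15+1=16). clock=15
Op 6: insert c.com -> 10.0.0.7 (expiry=15+4=19). clock=15
Op 7: tick 5 -> clock=20. purged={b.com,c.com}
Op 8: tick 4 -> clock=24.
Op 9: tick 6 -> clock=30.
Op 10: insert d.com -> 10.0.0.3 (expiry=30+2=32). clock=30
Op 11: insert b.com -> 10.0.0.6 (expiry=30+2=32). clock=30
Op 12: insert c.com -> 10.0.0.4 (expiry=30+5=35). clock=30
Op 13: insert e.com -> 10.0.0.5 (expiry=30+2=32). clock=30
Op 14: tick 4 -> clock=34. purged={b.com,d.com,e.com}
Op 15: insert a.com -> 10.0.0.7 (expiry=34+2=36). clock=34
Op 16: insert a.com -> 10.0.0.7 (expiry=34+5=39). clock=34
Op 17: insert c.com -> 10.0.0.7 (expiry=34+1=35). clock=34
Op 18: tick 2 -> clock=36. purged={c.com}
Op 19: insert c.com -> 10.0.0.7 (expiry=36+5=41). clock=36
Op 20: insert d.com -> 10.0.0.5 (expiry=36+1=37). clock=36
Op 21: tick 7 -> clock=43. purged={a.com,c.com,d.com}
Op 22: tick 1 -> clock=44.
Op 23: insert c.com -> 10.0.0.1 (expiry=44+5=49). clock=44
Op 24: tick 8 -> clock=52. purged={c.com}
Final clock = 52
Final cache (unexpired): {} -> size=0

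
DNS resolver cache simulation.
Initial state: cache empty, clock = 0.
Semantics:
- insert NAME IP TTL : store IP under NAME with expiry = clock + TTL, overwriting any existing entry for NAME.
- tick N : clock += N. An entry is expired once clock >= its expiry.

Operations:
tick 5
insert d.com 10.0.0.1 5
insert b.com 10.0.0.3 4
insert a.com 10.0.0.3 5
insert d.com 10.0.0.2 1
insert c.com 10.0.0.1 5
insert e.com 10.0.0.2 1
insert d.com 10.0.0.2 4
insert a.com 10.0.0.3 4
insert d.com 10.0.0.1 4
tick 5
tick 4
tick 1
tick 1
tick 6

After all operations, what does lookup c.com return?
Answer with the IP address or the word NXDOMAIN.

Answer: NXDOMAIN

Derivation:
Op 1: tick 5 -> clock=5.
Op 2: insert d.com -> 10.0.0.1 (expiry=5+5=10). clock=5
Op 3: insert b.com -> 10.0.0.3 (expiry=5+4=9). clock=5
Op 4: insert a.com -> 10.0.0.3 (expiry=5+5=10). clock=5
Op 5: insert d.com -> 10.0.0.2 (expiry=5+1=6). clock=5
Op 6: insert c.com -> 10.0.0.1 (expiry=5+5=10). clock=5
Op 7: insert e.com -> 10.0.0.2 (expiry=5+1=6). clock=5
Op 8: insert d.com -> 10.0.0.2 (expiry=5+4=9). clock=5
Op 9: insert a.com -> 10.0.0.3 (expiry=5+4=9). clock=5
Op 10: insert d.com -> 10.0.0.1 (expiry=5+4=9). clock=5
Op 11: tick 5 -> clock=10. purged={a.com,b.com,c.com,d.com,e.com}
Op 12: tick 4 -> clock=14.
Op 13: tick 1 -> clock=15.
Op 14: tick 1 -> clock=16.
Op 15: tick 6 -> clock=22.
lookup c.com: not in cache (expired or never inserted)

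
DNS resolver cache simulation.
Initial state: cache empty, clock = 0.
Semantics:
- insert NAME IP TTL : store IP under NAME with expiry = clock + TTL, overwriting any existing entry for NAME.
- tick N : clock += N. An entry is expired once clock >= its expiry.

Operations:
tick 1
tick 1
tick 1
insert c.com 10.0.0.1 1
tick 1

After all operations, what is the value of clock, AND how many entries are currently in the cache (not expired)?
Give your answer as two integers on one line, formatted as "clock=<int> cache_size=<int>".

Op 1: tick 1 -> clock=1.
Op 2: tick 1 -> clock=2.
Op 3: tick 1 -> clock=3.
Op 4: insert c.com -> 10.0.0.1 (expiry=3+1=4). clock=3
Op 5: tick 1 -> clock=4. purged={c.com}
Final clock = 4
Final cache (unexpired): {} -> size=0

Answer: clock=4 cache_size=0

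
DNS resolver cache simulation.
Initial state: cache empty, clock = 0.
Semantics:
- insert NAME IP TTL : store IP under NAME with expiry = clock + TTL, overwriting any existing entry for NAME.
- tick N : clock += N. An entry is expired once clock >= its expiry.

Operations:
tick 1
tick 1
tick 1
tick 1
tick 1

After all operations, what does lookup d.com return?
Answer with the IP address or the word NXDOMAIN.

Answer: NXDOMAIN

Derivation:
Op 1: tick 1 -> clock=1.
Op 2: tick 1 -> clock=2.
Op 3: tick 1 -> clock=3.
Op 4: tick 1 -> clock=4.
Op 5: tick 1 -> clock=5.
lookup d.com: not in cache (expired or never inserted)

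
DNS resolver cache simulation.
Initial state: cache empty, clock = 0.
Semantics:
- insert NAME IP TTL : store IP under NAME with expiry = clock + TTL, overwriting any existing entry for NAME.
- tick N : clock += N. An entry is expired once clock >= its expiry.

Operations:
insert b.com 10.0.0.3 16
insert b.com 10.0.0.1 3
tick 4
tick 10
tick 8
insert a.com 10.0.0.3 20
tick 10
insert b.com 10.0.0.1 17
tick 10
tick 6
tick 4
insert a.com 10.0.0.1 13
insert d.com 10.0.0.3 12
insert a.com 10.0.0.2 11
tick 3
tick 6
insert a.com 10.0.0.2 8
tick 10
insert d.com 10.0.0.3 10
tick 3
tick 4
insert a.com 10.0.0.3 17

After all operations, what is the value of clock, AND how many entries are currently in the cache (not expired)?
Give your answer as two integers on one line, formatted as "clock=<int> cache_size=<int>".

Op 1: insert b.com -> 10.0.0.3 (expiry=0+16=16). clock=0
Op 2: insert b.com -> 10.0.0.1 (expiry=0+3=3). clock=0
Op 3: tick 4 -> clock=4. purged={b.com}
Op 4: tick 10 -> clock=14.
Op 5: tick 8 -> clock=22.
Op 6: insert a.com -> 10.0.0.3 (expiry=22+20=42). clock=22
Op 7: tick 10 -> clock=32.
Op 8: insert b.com -> 10.0.0.1 (expiry=32+17=49). clock=32
Op 9: tick 10 -> clock=42. purged={a.com}
Op 10: tick 6 -> clock=48.
Op 11: tick 4 -> clock=52. purged={b.com}
Op 12: insert a.com -> 10.0.0.1 (expiry=52+13=65). clock=52
Op 13: insert d.com -> 10.0.0.3 (expiry=52+12=64). clock=52
Op 14: insert a.com -> 10.0.0.2 (expiry=52+11=63). clock=52
Op 15: tick 3 -> clock=55.
Op 16: tick 6 -> clock=61.
Op 17: insert a.com -> 10.0.0.2 (expiry=61+8=69). clock=61
Op 18: tick 10 -> clock=71. purged={a.com,d.com}
Op 19: insert d.com -> 10.0.0.3 (expiry=71+10=81). clock=71
Op 20: tick 3 -> clock=74.
Op 21: tick 4 -> clock=78.
Op 22: insert a.com -> 10.0.0.3 (expiry=78+17=95). clock=78
Final clock = 78
Final cache (unexpired): {a.com,d.com} -> size=2

Answer: clock=78 cache_size=2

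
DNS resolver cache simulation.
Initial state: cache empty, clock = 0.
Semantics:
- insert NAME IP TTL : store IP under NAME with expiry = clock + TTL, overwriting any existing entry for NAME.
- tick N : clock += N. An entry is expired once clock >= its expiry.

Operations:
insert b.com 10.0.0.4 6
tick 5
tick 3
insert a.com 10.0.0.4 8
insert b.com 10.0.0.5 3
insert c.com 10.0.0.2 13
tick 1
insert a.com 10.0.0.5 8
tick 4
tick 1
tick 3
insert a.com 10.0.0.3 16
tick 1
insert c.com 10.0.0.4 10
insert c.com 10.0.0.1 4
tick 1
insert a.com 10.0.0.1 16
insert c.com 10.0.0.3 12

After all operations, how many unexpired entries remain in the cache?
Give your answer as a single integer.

Op 1: insert b.com -> 10.0.0.4 (expiry=0+6=6). clock=0
Op 2: tick 5 -> clock=5.
Op 3: tick 3 -> clock=8. purged={b.com}
Op 4: insert a.com -> 10.0.0.4 (expiry=8+8=16). clock=8
Op 5: insert b.com -> 10.0.0.5 (expiry=8+3=11). clock=8
Op 6: insert c.com -> 10.0.0.2 (expiry=8+13=21). clock=8
Op 7: tick 1 -> clock=9.
Op 8: insert a.com -> 10.0.0.5 (expiry=9+8=17). clock=9
Op 9: tick 4 -> clock=13. purged={b.com}
Op 10: tick 1 -> clock=14.
Op 11: tick 3 -> clock=17. purged={a.com}
Op 12: insert a.com -> 10.0.0.3 (expiry=17+16=33). clock=17
Op 13: tick 1 -> clock=18.
Op 14: insert c.com -> 10.0.0.4 (expiry=18+10=28). clock=18
Op 15: insert c.com -> 10.0.0.1 (expiry=18+4=22). clock=18
Op 16: tick 1 -> clock=19.
Op 17: insert a.com -> 10.0.0.1 (expiry=19+16=35). clock=19
Op 18: insert c.com -> 10.0.0.3 (expiry=19+12=31). clock=19
Final cache (unexpired): {a.com,c.com} -> size=2

Answer: 2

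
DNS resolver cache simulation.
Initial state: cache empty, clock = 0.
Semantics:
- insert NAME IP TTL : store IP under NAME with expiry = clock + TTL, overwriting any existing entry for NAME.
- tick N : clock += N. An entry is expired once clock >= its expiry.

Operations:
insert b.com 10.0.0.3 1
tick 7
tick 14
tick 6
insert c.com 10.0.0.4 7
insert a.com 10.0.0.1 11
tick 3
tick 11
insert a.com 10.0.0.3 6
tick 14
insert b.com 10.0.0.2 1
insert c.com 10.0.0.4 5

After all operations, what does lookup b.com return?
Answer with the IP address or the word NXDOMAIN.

Answer: 10.0.0.2

Derivation:
Op 1: insert b.com -> 10.0.0.3 (expiry=0+1=1). clock=0
Op 2: tick 7 -> clock=7. purged={b.com}
Op 3: tick 14 -> clock=21.
Op 4: tick 6 -> clock=27.
Op 5: insert c.com -> 10.0.0.4 (expiry=27+7=34). clock=27
Op 6: insert a.com -> 10.0.0.1 (expiry=27+11=38). clock=27
Op 7: tick 3 -> clock=30.
Op 8: tick 11 -> clock=41. purged={a.com,c.com}
Op 9: insert a.com -> 10.0.0.3 (expiry=41+6=47). clock=41
Op 10: tick 14 -> clock=55. purged={a.com}
Op 11: insert b.com -> 10.0.0.2 (expiry=55+1=56). clock=55
Op 12: insert c.com -> 10.0.0.4 (expiry=55+5=60). clock=55
lookup b.com: present, ip=10.0.0.2 expiry=56 > clock=55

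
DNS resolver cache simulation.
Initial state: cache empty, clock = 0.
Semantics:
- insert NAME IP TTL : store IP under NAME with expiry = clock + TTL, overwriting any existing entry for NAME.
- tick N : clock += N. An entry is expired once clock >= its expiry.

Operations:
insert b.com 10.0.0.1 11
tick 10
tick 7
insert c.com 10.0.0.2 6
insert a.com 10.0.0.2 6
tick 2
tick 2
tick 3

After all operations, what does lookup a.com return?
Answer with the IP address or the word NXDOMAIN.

Answer: NXDOMAIN

Derivation:
Op 1: insert b.com -> 10.0.0.1 (expiry=0+11=11). clock=0
Op 2: tick 10 -> clock=10.
Op 3: tick 7 -> clock=17. purged={b.com}
Op 4: insert c.com -> 10.0.0.2 (expiry=17+6=23). clock=17
Op 5: insert a.com -> 10.0.0.2 (expiry=17+6=23). clock=17
Op 6: tick 2 -> clock=19.
Op 7: tick 2 -> clock=21.
Op 8: tick 3 -> clock=24. purged={a.com,c.com}
lookup a.com: not in cache (expired or never inserted)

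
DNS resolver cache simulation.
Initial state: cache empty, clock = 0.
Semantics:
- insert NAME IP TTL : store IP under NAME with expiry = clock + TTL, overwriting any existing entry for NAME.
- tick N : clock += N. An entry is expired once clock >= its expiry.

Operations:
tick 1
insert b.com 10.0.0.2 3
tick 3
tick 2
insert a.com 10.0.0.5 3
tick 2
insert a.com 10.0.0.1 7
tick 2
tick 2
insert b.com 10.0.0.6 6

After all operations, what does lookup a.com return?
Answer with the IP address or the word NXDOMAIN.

Answer: 10.0.0.1

Derivation:
Op 1: tick 1 -> clock=1.
Op 2: insert b.com -> 10.0.0.2 (expiry=1+3=4). clock=1
Op 3: tick 3 -> clock=4. purged={b.com}
Op 4: tick 2 -> clock=6.
Op 5: insert a.com -> 10.0.0.5 (expiry=6+3=9). clock=6
Op 6: tick 2 -> clock=8.
Op 7: insert a.com -> 10.0.0.1 (expiry=8+7=15). clock=8
Op 8: tick 2 -> clock=10.
Op 9: tick 2 -> clock=12.
Op 10: insert b.com -> 10.0.0.6 (expiry=12+6=18). clock=12
lookup a.com: present, ip=10.0.0.1 expiry=15 > clock=12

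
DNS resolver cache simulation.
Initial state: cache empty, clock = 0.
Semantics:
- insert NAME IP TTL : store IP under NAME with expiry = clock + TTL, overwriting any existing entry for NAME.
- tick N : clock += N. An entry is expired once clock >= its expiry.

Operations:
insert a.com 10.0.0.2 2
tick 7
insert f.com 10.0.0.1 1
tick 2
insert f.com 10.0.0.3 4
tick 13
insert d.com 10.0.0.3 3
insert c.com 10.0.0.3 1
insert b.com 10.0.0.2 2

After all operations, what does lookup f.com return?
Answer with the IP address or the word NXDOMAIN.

Answer: NXDOMAIN

Derivation:
Op 1: insert a.com -> 10.0.0.2 (expiry=0+2=2). clock=0
Op 2: tick 7 -> clock=7. purged={a.com}
Op 3: insert f.com -> 10.0.0.1 (expiry=7+1=8). clock=7
Op 4: tick 2 -> clock=9. purged={f.com}
Op 5: insert f.com -> 10.0.0.3 (expiry=9+4=13). clock=9
Op 6: tick 13 -> clock=22. purged={f.com}
Op 7: insert d.com -> 10.0.0.3 (expiry=22+3=25). clock=22
Op 8: insert c.com -> 10.0.0.3 (expiry=22+1=23). clock=22
Op 9: insert b.com -> 10.0.0.2 (expiry=22+2=24). clock=22
lookup f.com: not in cache (expired or never inserted)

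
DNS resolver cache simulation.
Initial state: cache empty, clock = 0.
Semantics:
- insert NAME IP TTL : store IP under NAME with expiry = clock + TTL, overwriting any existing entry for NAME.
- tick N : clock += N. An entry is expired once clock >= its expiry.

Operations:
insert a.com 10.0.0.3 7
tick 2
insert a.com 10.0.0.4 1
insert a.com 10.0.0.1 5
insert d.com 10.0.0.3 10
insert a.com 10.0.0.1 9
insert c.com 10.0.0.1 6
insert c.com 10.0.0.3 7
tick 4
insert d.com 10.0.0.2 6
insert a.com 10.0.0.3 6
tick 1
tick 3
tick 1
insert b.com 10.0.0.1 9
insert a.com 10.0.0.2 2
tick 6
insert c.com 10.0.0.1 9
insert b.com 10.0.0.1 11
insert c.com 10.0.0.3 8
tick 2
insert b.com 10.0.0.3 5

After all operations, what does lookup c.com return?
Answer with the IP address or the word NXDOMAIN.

Answer: 10.0.0.3

Derivation:
Op 1: insert a.com -> 10.0.0.3 (expiry=0+7=7). clock=0
Op 2: tick 2 -> clock=2.
Op 3: insert a.com -> 10.0.0.4 (expiry=2+1=3). clock=2
Op 4: insert a.com -> 10.0.0.1 (expiry=2+5=7). clock=2
Op 5: insert d.com -> 10.0.0.3 (expiry=2+10=12). clock=2
Op 6: insert a.com -> 10.0.0.1 (expiry=2+9=11). clock=2
Op 7: insert c.com -> 10.0.0.1 (expiry=2+6=8). clock=2
Op 8: insert c.com -> 10.0.0.3 (expiry=2+7=9). clock=2
Op 9: tick 4 -> clock=6.
Op 10: insert d.com -> 10.0.0.2 (expiry=6+6=12). clock=6
Op 11: insert a.com -> 10.0.0.3 (expiry=6+6=12). clock=6
Op 12: tick 1 -> clock=7.
Op 13: tick 3 -> clock=10. purged={c.com}
Op 14: tick 1 -> clock=11.
Op 15: insert b.com -> 10.0.0.1 (expiry=11+9=20). clock=11
Op 16: insert a.com -> 10.0.0.2 (expiry=11+2=13). clock=11
Op 17: tick 6 -> clock=17. purged={a.com,d.com}
Op 18: insert c.com -> 10.0.0.1 (expiry=17+9=26). clock=17
Op 19: insert b.com -> 10.0.0.1 (expiry=17+11=28). clock=17
Op 20: insert c.com -> 10.0.0.3 (expiry=17+8=25). clock=17
Op 21: tick 2 -> clock=19.
Op 22: insert b.com -> 10.0.0.3 (expiry=19+5=24). clock=19
lookup c.com: present, ip=10.0.0.3 expiry=25 > clock=19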